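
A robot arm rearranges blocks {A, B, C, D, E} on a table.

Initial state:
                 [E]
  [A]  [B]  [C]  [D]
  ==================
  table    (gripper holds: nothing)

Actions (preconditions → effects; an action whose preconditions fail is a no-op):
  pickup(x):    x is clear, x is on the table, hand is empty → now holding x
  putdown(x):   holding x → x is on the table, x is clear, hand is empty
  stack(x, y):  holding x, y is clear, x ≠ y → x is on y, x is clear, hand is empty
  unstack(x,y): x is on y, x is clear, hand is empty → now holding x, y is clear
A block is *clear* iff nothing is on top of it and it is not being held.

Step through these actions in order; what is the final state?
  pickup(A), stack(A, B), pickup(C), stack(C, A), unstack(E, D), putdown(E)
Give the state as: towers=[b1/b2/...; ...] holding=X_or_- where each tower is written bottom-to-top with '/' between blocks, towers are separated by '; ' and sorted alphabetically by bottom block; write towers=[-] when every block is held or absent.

step 1 (pickup(A)): towers=[B; C; D/E] holding=A
step 2 (stack(A, B)): towers=[B/A; C; D/E] holding=-
step 3 (pickup(C)): towers=[B/A; D/E] holding=C
step 4 (stack(C, A)): towers=[B/A/C; D/E] holding=-
step 5 (unstack(E, D)): towers=[B/A/C; D] holding=E
step 6 (putdown(E)): towers=[B/A/C; D; E] holding=-

towers=[B/A/C; D; E] holding=-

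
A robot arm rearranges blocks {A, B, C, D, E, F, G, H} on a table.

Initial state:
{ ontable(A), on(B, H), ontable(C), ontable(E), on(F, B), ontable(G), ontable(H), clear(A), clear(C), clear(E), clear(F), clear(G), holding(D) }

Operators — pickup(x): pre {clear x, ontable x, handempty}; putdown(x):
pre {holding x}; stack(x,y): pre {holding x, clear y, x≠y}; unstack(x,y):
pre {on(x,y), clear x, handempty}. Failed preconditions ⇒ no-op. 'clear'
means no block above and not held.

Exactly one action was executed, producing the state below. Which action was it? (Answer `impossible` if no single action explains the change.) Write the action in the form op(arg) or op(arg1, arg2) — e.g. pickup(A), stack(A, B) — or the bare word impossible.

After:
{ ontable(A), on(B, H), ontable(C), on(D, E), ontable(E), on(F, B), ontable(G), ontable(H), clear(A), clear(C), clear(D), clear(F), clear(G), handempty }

stack(D, E)

target: towers=[A; C; E/D; G; H/B/F] holding=-
        putdown(D) → towers=[A; C; D; E; G; H/B/F] holding=-
       stack(D, G) → towers=[A; C; E; G/D; H/B/F] holding=-
       stack(D, A) → towers=[A/D; C; E; G; H/B/F] holding=-
       stack(D, E) → towers=[A; C; E/D; G; H/B/F] holding=-  ← match
       stack(D, F) → towers=[A; C; E; G; H/B/F/D] holding=-
       stack(D, C) → towers=[A; C/D; E; G; H/B/F] holding=-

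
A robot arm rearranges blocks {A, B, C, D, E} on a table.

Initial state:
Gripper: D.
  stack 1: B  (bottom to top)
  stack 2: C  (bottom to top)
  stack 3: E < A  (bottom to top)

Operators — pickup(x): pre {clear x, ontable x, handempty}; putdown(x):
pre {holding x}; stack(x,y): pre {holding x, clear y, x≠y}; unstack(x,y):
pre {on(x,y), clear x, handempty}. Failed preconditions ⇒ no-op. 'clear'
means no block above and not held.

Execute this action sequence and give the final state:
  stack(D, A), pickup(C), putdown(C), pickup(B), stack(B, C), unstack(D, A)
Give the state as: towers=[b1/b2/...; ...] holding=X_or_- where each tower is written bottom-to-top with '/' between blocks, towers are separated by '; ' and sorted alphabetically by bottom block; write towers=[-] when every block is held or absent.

step 1 (stack(D, A)): towers=[B; C; E/A/D] holding=-
step 2 (pickup(C)): towers=[B; E/A/D] holding=C
step 3 (putdown(C)): towers=[B; C; E/A/D] holding=-
step 4 (pickup(B)): towers=[C; E/A/D] holding=B
step 5 (stack(B, C)): towers=[C/B; E/A/D] holding=-
step 6 (unstack(D, A)): towers=[C/B; E/A] holding=D

towers=[C/B; E/A] holding=D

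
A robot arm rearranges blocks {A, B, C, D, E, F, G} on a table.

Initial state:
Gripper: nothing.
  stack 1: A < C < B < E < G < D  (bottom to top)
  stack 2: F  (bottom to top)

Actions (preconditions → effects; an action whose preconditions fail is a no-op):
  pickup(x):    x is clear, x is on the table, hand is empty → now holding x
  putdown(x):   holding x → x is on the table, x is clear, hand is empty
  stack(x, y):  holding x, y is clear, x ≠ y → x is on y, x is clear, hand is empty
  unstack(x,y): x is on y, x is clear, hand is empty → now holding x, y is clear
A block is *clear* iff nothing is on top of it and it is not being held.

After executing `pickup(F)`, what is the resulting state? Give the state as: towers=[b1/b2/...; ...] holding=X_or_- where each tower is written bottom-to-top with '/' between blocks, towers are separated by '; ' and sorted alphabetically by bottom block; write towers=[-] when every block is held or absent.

before: towers=[A/C/B/E/G/D; F] holding=-
pre[pickup(F)]: clear(F) ✓, ontable(F) ✓, handempty ✓
all met → apply pickup(F)
after:  towers=[A/C/B/E/G/D] holding=F

towers=[A/C/B/E/G/D] holding=F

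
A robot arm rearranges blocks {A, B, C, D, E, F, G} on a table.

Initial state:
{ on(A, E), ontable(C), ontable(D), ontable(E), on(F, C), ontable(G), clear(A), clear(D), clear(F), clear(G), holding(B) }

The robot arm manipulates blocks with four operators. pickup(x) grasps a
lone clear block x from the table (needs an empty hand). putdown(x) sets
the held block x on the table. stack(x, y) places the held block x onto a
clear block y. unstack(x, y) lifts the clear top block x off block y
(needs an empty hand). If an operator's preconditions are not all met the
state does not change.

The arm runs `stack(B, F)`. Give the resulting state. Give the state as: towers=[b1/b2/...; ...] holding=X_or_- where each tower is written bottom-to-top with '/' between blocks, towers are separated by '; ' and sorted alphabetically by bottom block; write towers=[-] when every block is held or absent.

towers=[C/F/B; D; E/A; G] holding=-

before: towers=[C/F; D; E/A; G] holding=B
pre[stack(B, F)]: holding(B) ok, clear(F) ok, B≠F ok
all met → apply stack(B, F)
after:  towers=[C/F/B; D; E/A; G] holding=-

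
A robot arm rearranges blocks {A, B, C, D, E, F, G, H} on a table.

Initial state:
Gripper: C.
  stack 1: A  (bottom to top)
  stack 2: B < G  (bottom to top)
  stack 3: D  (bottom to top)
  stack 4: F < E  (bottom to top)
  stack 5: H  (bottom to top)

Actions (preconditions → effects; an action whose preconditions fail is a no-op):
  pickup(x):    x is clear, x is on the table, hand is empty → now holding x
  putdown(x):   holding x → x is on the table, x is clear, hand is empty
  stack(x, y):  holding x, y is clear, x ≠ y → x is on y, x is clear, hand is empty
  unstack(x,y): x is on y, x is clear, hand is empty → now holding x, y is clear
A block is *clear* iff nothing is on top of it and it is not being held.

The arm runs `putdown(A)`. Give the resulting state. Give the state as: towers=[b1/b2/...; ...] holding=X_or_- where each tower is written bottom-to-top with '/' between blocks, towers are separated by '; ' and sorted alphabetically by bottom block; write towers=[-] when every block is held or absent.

towers=[A; B/G; D; F/E; H] holding=C

before: towers=[A; B/G; D; F/E; H] holding=C
pre[putdown(A)]: holding(A) no
holding(A) unmet → putdown(A) is a no-op
after:  towers=[A; B/G; D; F/E; H] holding=C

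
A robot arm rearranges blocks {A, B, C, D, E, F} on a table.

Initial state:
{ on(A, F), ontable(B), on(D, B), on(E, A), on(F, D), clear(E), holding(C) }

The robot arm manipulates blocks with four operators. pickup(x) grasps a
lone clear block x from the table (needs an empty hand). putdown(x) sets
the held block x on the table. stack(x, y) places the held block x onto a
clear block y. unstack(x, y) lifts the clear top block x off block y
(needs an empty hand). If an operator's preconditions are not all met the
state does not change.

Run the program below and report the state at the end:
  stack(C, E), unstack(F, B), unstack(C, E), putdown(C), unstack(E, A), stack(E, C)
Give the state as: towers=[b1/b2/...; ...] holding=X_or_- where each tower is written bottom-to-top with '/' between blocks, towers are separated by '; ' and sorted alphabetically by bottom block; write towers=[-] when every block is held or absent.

towers=[B/D/F/A; C/E] holding=-

step 1 (stack(C, E)): towers=[B/D/F/A/E/C] holding=-
step 2 (unstack(F, B)) [no-op]: towers=[B/D/F/A/E/C] holding=-
step 3 (unstack(C, E)): towers=[B/D/F/A/E] holding=C
step 4 (putdown(C)): towers=[B/D/F/A/E; C] holding=-
step 5 (unstack(E, A)): towers=[B/D/F/A; C] holding=E
step 6 (stack(E, C)): towers=[B/D/F/A; C/E] holding=-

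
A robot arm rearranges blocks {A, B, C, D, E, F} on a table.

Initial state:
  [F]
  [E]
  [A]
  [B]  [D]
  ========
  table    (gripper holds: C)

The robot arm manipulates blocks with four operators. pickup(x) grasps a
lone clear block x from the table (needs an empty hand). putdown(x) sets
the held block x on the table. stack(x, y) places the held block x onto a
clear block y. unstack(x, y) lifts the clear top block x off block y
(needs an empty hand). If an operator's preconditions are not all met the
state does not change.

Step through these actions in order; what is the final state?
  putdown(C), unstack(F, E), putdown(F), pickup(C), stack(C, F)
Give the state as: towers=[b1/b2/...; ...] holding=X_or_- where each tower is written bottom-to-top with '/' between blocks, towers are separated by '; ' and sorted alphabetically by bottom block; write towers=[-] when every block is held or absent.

towers=[B/A/E; D; F/C] holding=-

step 1 (putdown(C)): towers=[B/A/E/F; C; D] holding=-
step 2 (unstack(F, E)): towers=[B/A/E; C; D] holding=F
step 3 (putdown(F)): towers=[B/A/E; C; D; F] holding=-
step 4 (pickup(C)): towers=[B/A/E; D; F] holding=C
step 5 (stack(C, F)): towers=[B/A/E; D; F/C] holding=-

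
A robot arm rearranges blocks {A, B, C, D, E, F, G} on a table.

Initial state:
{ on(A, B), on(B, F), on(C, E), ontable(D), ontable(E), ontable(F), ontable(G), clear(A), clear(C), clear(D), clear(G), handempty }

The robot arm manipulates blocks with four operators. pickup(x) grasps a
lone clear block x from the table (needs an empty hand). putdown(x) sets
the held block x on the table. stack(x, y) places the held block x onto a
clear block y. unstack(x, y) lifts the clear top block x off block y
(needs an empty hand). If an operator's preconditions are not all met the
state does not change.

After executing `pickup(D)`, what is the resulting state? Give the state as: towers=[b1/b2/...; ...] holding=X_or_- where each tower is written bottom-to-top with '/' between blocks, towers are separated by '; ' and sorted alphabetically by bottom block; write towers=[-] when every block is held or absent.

before: towers=[D; E/C; F/B/A; G] holding=-
pre[pickup(D)]: clear(D) ✓, ontable(D) ✓, handempty ✓
all met → apply pickup(D)
after:  towers=[E/C; F/B/A; G] holding=D

towers=[E/C; F/B/A; G] holding=D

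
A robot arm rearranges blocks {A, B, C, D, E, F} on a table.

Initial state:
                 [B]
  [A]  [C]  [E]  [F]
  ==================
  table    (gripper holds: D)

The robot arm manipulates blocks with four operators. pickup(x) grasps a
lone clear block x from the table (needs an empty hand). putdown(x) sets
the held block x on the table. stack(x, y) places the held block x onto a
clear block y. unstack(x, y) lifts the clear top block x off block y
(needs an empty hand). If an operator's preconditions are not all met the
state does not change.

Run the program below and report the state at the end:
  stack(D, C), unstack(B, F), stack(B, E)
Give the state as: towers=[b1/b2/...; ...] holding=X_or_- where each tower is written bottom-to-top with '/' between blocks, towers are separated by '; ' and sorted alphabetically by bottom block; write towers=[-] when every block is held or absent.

towers=[A; C/D; E/B; F] holding=-

step 1 (stack(D, C)): towers=[A; C/D; E; F/B] holding=-
step 2 (unstack(B, F)): towers=[A; C/D; E; F] holding=B
step 3 (stack(B, E)): towers=[A; C/D; E/B; F] holding=-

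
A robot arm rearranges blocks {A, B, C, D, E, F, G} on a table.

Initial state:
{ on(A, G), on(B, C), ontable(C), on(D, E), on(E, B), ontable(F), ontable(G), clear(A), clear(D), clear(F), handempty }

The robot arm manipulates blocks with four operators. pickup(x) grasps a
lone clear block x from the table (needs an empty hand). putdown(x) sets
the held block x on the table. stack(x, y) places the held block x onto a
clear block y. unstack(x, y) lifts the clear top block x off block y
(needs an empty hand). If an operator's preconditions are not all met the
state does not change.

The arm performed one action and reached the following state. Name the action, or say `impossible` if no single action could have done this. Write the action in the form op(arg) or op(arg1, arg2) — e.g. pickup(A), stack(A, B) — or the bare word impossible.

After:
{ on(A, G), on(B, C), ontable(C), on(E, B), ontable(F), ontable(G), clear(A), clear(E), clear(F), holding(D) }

unstack(D, E)

target: towers=[C/B/E; F; G/A] holding=D
         pickup(F) → towers=[C/B/E/D; G/A] holding=F
     unstack(D, E) → towers=[C/B/E; F; G/A] holding=D  ← match
     unstack(A, G) → towers=[C/B/E/D; F; G] holding=A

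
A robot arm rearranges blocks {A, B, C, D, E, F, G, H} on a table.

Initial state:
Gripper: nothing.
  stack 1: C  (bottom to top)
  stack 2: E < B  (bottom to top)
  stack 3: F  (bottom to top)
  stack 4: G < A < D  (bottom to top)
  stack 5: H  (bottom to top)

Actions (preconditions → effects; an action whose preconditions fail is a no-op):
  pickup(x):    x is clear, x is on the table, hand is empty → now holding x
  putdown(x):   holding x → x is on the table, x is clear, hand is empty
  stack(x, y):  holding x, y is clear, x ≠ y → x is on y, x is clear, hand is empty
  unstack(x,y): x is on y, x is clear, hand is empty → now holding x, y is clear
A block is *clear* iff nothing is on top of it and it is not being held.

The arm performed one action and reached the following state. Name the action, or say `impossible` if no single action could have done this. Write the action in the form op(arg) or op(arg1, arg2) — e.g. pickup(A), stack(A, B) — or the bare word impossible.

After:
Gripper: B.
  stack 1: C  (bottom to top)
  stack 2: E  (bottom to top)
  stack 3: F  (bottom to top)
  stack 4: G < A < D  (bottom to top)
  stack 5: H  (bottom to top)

target: towers=[C; E; F; G/A/D; H] holding=B
         pickup(H) → towers=[C; E/B; F; G/A/D] holding=H
     unstack(B, E) → towers=[C; E; F; G/A/D; H] holding=B  ← match
         pickup(F) → towers=[C; E/B; G/A/D; H] holding=F
     unstack(D, A) → towers=[C; E/B; F; G/A; H] holding=D
         pickup(C) → towers=[E/B; F; G/A/D; H] holding=C

unstack(B, E)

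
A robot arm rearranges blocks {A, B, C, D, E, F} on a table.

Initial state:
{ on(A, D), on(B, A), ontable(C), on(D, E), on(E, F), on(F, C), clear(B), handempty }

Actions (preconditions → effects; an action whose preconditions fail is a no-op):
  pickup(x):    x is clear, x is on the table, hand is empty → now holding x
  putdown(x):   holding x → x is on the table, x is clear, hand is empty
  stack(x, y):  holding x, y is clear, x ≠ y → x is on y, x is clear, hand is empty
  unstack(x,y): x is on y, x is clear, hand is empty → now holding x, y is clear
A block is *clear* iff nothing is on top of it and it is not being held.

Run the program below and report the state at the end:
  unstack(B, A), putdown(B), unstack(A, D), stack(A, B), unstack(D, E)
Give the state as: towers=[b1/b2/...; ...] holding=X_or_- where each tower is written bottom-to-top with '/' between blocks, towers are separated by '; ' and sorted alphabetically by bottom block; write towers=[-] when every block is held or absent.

step 1 (unstack(B, A)): towers=[C/F/E/D/A] holding=B
step 2 (putdown(B)): towers=[B; C/F/E/D/A] holding=-
step 3 (unstack(A, D)): towers=[B; C/F/E/D] holding=A
step 4 (stack(A, B)): towers=[B/A; C/F/E/D] holding=-
step 5 (unstack(D, E)): towers=[B/A; C/F/E] holding=D

towers=[B/A; C/F/E] holding=D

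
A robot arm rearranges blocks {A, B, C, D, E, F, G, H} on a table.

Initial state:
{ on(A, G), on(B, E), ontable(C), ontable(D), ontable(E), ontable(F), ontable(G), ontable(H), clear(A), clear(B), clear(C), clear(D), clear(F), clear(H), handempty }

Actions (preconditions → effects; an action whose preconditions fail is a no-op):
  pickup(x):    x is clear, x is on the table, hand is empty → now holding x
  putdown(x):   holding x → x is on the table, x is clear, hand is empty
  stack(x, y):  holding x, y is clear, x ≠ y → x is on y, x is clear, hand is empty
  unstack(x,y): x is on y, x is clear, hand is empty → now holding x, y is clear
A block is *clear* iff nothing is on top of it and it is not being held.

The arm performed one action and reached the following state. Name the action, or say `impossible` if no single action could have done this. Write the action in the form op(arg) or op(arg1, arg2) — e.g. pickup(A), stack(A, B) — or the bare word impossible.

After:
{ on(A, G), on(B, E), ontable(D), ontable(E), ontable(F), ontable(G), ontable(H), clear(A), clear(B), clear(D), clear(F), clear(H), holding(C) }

target: towers=[D; E/B; F; G/A; H] holding=C
     unstack(A, G) → towers=[C; D; E/B; F; G; H] holding=A
         pickup(H) → towers=[C; D; E/B; F; G/A] holding=H
     unstack(B, E) → towers=[C; D; E; F; G/A; H] holding=B
         pickup(F) → towers=[C; D; E/B; G/A; H] holding=F
         pickup(D) → towers=[C; E/B; F; G/A; H] holding=D
         pickup(C) → towers=[D; E/B; F; G/A; H] holding=C  ← match

pickup(C)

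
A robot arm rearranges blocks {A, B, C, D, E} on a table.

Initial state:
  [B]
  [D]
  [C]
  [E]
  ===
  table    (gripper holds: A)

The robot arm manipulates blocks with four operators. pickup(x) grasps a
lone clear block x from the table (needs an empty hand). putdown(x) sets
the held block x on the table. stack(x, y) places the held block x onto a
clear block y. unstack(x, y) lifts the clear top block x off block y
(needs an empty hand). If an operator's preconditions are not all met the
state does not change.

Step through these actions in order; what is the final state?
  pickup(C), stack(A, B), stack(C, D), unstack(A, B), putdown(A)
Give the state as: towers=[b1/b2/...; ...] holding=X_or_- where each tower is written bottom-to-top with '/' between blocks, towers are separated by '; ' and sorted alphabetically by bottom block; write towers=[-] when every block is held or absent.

towers=[A; E/C/D/B] holding=-

step 1 (pickup(C)) [no-op]: towers=[E/C/D/B] holding=A
step 2 (stack(A, B)): towers=[E/C/D/B/A] holding=-
step 3 (stack(C, D)) [no-op]: towers=[E/C/D/B/A] holding=-
step 4 (unstack(A, B)): towers=[E/C/D/B] holding=A
step 5 (putdown(A)): towers=[A; E/C/D/B] holding=-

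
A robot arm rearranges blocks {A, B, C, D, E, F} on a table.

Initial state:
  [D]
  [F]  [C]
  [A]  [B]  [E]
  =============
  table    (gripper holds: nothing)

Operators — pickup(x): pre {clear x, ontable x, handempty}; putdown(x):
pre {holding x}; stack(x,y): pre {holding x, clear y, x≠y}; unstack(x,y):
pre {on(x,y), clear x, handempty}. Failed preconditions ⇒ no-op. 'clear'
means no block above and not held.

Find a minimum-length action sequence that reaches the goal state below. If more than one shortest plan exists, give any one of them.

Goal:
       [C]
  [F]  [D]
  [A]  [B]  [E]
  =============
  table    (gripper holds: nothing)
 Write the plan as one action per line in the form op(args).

step 1 (unstack(C, B)): towers=[A/F/D; B; E] holding=C
step 2 (putdown(C)): towers=[A/F/D; B; C; E] holding=-
step 3 (unstack(D, F)): towers=[A/F; B; C; E] holding=D
step 4 (stack(D, B)): towers=[A/F; B/D; C; E] holding=-
step 5 (pickup(C)): towers=[A/F; B/D; E] holding=C
step 6 (stack(C, D)): towers=[A/F; B/D/C; E] holding=-
goal check: towers=[A/F; B/D/C; E] holding=- — reached (length 6, optimal by BFS)

unstack(C, B)
putdown(C)
unstack(D, F)
stack(D, B)
pickup(C)
stack(C, D)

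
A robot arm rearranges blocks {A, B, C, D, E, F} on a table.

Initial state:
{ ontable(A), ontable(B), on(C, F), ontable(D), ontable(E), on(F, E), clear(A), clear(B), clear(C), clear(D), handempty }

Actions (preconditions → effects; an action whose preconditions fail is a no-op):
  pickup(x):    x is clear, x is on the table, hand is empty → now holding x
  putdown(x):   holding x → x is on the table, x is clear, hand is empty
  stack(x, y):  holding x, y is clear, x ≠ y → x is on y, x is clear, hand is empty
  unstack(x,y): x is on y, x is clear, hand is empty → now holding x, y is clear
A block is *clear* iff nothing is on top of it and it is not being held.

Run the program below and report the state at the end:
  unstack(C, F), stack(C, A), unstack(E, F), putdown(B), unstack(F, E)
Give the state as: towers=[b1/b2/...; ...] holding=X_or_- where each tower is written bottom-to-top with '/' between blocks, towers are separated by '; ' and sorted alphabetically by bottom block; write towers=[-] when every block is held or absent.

step 1 (unstack(C, F)): towers=[A; B; D; E/F] holding=C
step 2 (stack(C, A)): towers=[A/C; B; D; E/F] holding=-
step 3 (unstack(E, F)) [no-op]: towers=[A/C; B; D; E/F] holding=-
step 4 (putdown(B)) [no-op]: towers=[A/C; B; D; E/F] holding=-
step 5 (unstack(F, E)): towers=[A/C; B; D; E] holding=F

towers=[A/C; B; D; E] holding=F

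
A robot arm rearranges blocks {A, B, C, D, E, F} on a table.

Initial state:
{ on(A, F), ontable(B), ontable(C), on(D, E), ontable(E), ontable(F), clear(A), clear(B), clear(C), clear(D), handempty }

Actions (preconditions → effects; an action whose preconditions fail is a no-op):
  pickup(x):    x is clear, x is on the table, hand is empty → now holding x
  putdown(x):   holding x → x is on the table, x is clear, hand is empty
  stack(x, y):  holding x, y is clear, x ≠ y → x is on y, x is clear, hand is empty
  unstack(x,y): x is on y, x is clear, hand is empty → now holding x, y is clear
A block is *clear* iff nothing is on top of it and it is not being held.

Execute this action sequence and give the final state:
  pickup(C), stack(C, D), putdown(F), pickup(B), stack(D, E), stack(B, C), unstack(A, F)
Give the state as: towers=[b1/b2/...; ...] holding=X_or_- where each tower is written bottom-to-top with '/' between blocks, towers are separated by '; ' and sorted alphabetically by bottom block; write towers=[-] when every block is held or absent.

step 1 (pickup(C)): towers=[B; E/D; F/A] holding=C
step 2 (stack(C, D)): towers=[B; E/D/C; F/A] holding=-
step 3 (putdown(F)) [no-op]: towers=[B; E/D/C; F/A] holding=-
step 4 (pickup(B)): towers=[E/D/C; F/A] holding=B
step 5 (stack(D, E)) [no-op]: towers=[E/D/C; F/A] holding=B
step 6 (stack(B, C)): towers=[E/D/C/B; F/A] holding=-
step 7 (unstack(A, F)): towers=[E/D/C/B; F] holding=A

towers=[E/D/C/B; F] holding=A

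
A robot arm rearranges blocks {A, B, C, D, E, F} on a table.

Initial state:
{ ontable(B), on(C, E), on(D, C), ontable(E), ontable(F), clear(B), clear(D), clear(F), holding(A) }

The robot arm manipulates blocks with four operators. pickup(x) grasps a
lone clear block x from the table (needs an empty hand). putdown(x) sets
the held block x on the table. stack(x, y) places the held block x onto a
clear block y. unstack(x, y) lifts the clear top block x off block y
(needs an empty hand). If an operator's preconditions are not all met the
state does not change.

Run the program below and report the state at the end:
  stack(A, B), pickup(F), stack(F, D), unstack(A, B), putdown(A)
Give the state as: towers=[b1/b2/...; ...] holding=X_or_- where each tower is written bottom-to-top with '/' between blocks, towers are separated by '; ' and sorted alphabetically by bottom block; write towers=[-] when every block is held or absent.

towers=[A; B; E/C/D/F] holding=-

step 1 (stack(A, B)): towers=[B/A; E/C/D; F] holding=-
step 2 (pickup(F)): towers=[B/A; E/C/D] holding=F
step 3 (stack(F, D)): towers=[B/A; E/C/D/F] holding=-
step 4 (unstack(A, B)): towers=[B; E/C/D/F] holding=A
step 5 (putdown(A)): towers=[A; B; E/C/D/F] holding=-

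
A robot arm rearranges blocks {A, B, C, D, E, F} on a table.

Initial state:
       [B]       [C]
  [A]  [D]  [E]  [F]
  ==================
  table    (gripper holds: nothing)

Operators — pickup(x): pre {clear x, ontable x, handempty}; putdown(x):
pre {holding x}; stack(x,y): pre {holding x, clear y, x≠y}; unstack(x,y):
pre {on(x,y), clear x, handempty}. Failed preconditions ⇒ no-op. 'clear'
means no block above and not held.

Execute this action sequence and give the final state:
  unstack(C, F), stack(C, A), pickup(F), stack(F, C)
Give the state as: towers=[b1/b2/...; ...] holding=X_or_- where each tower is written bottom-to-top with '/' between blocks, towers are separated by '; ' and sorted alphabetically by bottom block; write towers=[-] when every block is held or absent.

step 1 (unstack(C, F)): towers=[A; D/B; E; F] holding=C
step 2 (stack(C, A)): towers=[A/C; D/B; E; F] holding=-
step 3 (pickup(F)): towers=[A/C; D/B; E] holding=F
step 4 (stack(F, C)): towers=[A/C/F; D/B; E] holding=-

towers=[A/C/F; D/B; E] holding=-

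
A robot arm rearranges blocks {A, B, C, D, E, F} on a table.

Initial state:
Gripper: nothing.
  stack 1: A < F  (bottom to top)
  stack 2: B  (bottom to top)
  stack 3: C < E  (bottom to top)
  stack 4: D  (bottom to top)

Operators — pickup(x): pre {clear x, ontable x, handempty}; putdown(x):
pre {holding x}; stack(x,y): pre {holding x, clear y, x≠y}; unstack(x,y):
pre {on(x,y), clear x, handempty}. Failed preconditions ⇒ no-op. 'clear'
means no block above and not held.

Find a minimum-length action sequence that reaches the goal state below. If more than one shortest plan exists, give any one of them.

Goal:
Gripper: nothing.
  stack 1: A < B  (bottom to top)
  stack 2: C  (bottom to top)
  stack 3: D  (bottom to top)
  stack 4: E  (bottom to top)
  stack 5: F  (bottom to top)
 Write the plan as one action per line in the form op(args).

unstack(F, A)
putdown(F)
pickup(B)
stack(B, A)
unstack(E, C)
putdown(E)

step 1 (unstack(F, A)): towers=[A; B; C/E; D] holding=F
step 2 (putdown(F)): towers=[A; B; C/E; D; F] holding=-
step 3 (pickup(B)): towers=[A; C/E; D; F] holding=B
step 4 (stack(B, A)): towers=[A/B; C/E; D; F] holding=-
step 5 (unstack(E, C)): towers=[A/B; C; D; F] holding=E
step 6 (putdown(E)): towers=[A/B; C; D; E; F] holding=-
goal check: towers=[A/B; C; D; E; F] holding=- — reached (length 6, optimal by BFS)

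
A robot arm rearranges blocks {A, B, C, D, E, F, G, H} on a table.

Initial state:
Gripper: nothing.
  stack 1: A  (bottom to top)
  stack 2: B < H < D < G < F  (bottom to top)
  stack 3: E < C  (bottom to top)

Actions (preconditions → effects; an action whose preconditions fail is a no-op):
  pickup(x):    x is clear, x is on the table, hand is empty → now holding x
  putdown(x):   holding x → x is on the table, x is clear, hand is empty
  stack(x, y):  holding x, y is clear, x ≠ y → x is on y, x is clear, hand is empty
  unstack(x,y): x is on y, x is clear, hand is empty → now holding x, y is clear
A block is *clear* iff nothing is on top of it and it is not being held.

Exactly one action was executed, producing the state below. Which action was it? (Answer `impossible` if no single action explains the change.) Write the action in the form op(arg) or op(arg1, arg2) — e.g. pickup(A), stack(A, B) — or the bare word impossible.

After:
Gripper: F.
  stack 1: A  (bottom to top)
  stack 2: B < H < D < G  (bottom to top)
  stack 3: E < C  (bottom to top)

target: towers=[A; B/H/D/G; E/C] holding=F
         pickup(A) → towers=[B/H/D/G/F; E/C] holding=A
     unstack(F, G) → towers=[A; B/H/D/G; E/C] holding=F  ← match
     unstack(C, E) → towers=[A; B/H/D/G/F; E] holding=C

unstack(F, G)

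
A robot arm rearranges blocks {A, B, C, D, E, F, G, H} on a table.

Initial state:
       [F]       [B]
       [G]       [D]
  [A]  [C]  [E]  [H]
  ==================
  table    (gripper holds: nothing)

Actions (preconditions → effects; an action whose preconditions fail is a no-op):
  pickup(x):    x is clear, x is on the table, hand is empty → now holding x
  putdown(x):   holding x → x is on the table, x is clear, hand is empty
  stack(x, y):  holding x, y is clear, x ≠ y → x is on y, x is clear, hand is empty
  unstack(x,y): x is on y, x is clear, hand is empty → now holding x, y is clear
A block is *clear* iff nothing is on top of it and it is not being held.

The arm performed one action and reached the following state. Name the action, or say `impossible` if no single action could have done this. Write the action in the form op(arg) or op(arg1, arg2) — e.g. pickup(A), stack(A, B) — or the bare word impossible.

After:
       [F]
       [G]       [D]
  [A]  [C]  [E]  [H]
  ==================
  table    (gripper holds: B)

target: towers=[A; C/G/F; E; H/D] holding=B
         pickup(A) → towers=[C/G/F; E; H/D/B] holding=A
         pickup(E) → towers=[A; C/G/F; H/D/B] holding=E
     unstack(B, D) → towers=[A; C/G/F; E; H/D] holding=B  ← match
     unstack(F, G) → towers=[A; C/G; E; H/D/B] holding=F

unstack(B, D)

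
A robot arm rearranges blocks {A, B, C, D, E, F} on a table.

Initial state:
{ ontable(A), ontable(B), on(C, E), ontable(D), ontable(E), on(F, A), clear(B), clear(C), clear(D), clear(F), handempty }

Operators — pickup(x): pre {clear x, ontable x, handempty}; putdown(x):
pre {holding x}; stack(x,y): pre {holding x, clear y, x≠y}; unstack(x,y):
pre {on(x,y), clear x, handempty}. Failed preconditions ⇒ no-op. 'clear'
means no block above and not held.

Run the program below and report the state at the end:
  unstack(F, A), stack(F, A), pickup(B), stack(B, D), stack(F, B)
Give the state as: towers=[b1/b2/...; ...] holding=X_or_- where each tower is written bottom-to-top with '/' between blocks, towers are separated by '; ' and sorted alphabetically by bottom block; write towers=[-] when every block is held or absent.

towers=[A/F; D/B; E/C] holding=-

step 1 (unstack(F, A)): towers=[A; B; D; E/C] holding=F
step 2 (stack(F, A)): towers=[A/F; B; D; E/C] holding=-
step 3 (pickup(B)): towers=[A/F; D; E/C] holding=B
step 4 (stack(B, D)): towers=[A/F; D/B; E/C] holding=-
step 5 (stack(F, B)) [no-op]: towers=[A/F; D/B; E/C] holding=-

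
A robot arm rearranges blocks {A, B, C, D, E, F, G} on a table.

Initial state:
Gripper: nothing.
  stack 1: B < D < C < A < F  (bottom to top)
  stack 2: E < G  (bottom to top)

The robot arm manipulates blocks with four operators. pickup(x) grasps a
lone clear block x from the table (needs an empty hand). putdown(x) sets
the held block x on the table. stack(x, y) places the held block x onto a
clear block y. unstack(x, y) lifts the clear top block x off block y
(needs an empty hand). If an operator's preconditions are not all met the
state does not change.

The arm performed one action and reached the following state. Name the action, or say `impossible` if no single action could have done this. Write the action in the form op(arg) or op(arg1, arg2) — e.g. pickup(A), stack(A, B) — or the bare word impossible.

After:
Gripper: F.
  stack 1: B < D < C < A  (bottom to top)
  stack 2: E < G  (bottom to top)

unstack(F, A)

target: towers=[B/D/C/A; E/G] holding=F
     unstack(F, A) → towers=[B/D/C/A; E/G] holding=F  ← match
     unstack(G, E) → towers=[B/D/C/A/F; E] holding=G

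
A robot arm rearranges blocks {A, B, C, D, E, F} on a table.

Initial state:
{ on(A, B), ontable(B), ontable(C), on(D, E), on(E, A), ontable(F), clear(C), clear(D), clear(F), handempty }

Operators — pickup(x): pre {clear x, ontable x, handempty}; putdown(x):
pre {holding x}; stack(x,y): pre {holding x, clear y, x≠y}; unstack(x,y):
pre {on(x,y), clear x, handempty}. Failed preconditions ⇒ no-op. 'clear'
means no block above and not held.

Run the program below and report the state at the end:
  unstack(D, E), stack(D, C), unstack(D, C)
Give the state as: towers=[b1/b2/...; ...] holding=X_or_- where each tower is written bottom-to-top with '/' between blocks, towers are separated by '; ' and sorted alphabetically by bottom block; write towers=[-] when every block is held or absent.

towers=[B/A/E; C; F] holding=D

step 1 (unstack(D, E)): towers=[B/A/E; C; F] holding=D
step 2 (stack(D, C)): towers=[B/A/E; C/D; F] holding=-
step 3 (unstack(D, C)): towers=[B/A/E; C; F] holding=D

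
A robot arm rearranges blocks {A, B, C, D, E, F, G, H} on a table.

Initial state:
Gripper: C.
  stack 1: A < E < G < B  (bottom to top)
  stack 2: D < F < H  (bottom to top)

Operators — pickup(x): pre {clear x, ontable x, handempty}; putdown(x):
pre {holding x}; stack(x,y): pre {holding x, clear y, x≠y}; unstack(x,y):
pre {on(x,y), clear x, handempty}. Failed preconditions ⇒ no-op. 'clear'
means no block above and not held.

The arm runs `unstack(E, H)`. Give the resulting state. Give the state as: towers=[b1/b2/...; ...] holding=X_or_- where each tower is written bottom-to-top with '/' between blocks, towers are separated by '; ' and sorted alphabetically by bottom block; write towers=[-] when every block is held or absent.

before: towers=[A/E/G/B; D/F/H] holding=C
pre[unstack(E, H)]: on(E,H) ✗, clear(E) ✗, handempty ✗
on(E,H), clear(E), handempty unmet → unstack(E, H) is a no-op
after:  towers=[A/E/G/B; D/F/H] holding=C

towers=[A/E/G/B; D/F/H] holding=C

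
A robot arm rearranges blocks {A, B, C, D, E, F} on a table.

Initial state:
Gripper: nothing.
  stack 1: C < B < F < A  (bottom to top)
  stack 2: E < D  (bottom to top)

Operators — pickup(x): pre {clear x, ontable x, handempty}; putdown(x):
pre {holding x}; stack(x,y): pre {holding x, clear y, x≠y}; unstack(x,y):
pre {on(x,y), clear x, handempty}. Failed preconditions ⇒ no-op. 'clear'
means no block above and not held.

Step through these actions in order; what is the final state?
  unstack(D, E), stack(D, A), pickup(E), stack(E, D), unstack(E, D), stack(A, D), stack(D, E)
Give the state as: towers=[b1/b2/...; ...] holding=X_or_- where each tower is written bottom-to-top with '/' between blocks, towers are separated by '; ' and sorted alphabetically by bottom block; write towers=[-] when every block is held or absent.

towers=[C/B/F/A/D] holding=E

step 1 (unstack(D, E)): towers=[C/B/F/A; E] holding=D
step 2 (stack(D, A)): towers=[C/B/F/A/D; E] holding=-
step 3 (pickup(E)): towers=[C/B/F/A/D] holding=E
step 4 (stack(E, D)): towers=[C/B/F/A/D/E] holding=-
step 5 (unstack(E, D)): towers=[C/B/F/A/D] holding=E
step 6 (stack(A, D)) [no-op]: towers=[C/B/F/A/D] holding=E
step 7 (stack(D, E)) [no-op]: towers=[C/B/F/A/D] holding=E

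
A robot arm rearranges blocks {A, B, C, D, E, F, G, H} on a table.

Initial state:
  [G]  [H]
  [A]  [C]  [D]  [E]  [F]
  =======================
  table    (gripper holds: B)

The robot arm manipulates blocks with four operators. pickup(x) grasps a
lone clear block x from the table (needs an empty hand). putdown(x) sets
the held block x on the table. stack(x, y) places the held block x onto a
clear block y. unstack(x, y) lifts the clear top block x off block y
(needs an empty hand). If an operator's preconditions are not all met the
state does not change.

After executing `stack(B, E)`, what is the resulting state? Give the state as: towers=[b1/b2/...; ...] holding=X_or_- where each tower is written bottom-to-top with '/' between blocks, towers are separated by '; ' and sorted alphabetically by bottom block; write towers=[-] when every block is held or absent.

before: towers=[A/G; C/H; D; E; F] holding=B
pre[stack(B, E)]: holding(B) ✓, clear(E) ✓, B≠E ✓
all met → apply stack(B, E)
after:  towers=[A/G; C/H; D; E/B; F] holding=-

towers=[A/G; C/H; D; E/B; F] holding=-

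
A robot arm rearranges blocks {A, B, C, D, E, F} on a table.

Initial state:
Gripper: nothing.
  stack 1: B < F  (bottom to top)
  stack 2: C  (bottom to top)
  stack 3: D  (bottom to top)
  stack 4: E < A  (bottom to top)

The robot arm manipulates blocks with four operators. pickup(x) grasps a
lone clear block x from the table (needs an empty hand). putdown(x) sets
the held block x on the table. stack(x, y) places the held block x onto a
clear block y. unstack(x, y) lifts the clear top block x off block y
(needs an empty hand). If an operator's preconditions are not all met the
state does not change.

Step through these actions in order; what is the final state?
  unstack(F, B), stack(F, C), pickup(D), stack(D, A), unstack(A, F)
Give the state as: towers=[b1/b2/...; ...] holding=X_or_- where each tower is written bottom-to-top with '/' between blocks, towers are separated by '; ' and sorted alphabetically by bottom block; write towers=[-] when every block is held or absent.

towers=[B; C/F; E/A/D] holding=-

step 1 (unstack(F, B)): towers=[B; C; D; E/A] holding=F
step 2 (stack(F, C)): towers=[B; C/F; D; E/A] holding=-
step 3 (pickup(D)): towers=[B; C/F; E/A] holding=D
step 4 (stack(D, A)): towers=[B; C/F; E/A/D] holding=-
step 5 (unstack(A, F)) [no-op]: towers=[B; C/F; E/A/D] holding=-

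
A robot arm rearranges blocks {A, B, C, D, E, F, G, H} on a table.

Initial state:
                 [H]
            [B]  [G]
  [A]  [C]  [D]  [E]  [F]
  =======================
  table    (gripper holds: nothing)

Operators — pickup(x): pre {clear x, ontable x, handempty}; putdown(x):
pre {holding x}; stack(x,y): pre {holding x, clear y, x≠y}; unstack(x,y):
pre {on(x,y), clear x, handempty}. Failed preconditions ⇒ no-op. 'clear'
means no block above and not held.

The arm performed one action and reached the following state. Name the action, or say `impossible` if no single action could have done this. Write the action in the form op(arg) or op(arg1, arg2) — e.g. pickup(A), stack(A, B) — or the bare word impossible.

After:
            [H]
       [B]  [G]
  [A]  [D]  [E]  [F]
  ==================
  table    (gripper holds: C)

pickup(C)

target: towers=[A; D/B; E/G/H; F] holding=C
         pickup(A) → towers=[C; D/B; E/G/H; F] holding=A
     unstack(H, G) → towers=[A; C; D/B; E/G; F] holding=H
     unstack(B, D) → towers=[A; C; D; E/G/H; F] holding=B
         pickup(F) → towers=[A; C; D/B; E/G/H] holding=F
         pickup(C) → towers=[A; D/B; E/G/H; F] holding=C  ← match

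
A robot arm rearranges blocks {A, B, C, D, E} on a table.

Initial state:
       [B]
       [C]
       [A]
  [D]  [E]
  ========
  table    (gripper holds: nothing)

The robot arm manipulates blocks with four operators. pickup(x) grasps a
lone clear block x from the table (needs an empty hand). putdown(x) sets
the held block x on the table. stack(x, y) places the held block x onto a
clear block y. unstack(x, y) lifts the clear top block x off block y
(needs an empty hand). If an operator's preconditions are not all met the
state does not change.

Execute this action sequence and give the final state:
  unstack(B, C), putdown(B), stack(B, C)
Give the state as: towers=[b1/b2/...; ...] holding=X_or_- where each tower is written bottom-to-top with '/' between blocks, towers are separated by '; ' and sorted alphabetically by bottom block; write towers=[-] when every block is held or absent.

step 1 (unstack(B, C)): towers=[D; E/A/C] holding=B
step 2 (putdown(B)): towers=[B; D; E/A/C] holding=-
step 3 (stack(B, C)) [no-op]: towers=[B; D; E/A/C] holding=-

towers=[B; D; E/A/C] holding=-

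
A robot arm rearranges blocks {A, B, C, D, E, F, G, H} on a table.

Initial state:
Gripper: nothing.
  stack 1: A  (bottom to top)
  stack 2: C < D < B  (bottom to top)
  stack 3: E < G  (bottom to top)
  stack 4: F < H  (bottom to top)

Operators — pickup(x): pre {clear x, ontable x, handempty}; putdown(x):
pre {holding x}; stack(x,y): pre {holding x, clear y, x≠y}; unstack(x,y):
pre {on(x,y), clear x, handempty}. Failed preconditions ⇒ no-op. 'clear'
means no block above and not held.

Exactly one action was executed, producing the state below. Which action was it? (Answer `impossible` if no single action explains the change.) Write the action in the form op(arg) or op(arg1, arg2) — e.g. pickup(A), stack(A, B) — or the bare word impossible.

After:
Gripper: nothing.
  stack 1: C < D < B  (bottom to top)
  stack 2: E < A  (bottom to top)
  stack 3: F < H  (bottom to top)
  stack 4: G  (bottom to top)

impossible

target: towers=[C/D/B; E/A; F/H; G] holding=-
     unstack(G, E) → towers=[A; C/D/B; E; F/H] holding=G
         pickup(A) → towers=[C/D/B; E/G; F/H] holding=A
     unstack(H, F) → towers=[A; C/D/B; E/G; F] holding=H
     unstack(B, D) → towers=[A; C/D; E/G; F/H] holding=B
none of the 4 applicable actions match → impossible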